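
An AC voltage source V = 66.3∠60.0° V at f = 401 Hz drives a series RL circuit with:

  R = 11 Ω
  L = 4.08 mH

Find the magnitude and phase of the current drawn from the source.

Step 1 — Angular frequency: ω = 2π·f = 2π·401 = 2520 rad/s.
Step 2 — Component impedances:
  R: Z = R = 11 Ω
  L: Z = jωL = j·2520·0.00408 = 0 + j10.28 Ω
Step 3 — Series combination: Z_total = R + L = 11 + j10.28 Ω = 15.06∠43.1° Ω.
Step 4 — Source phasor: V = 66.3∠60.0° V = 33.15 + j57.42 V.
Step 5 — Ohm's law: I = V / Z_total = (33.15 + j57.42) / (11 + j10.28) = 4.213 + j1.283 A.
Step 6 — Convert to polar: |I| = 4.404 A, ∠I = 16.9°.

I = 4.404∠16.9° A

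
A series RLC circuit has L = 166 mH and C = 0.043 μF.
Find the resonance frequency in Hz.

Step 1 — Resonance condition Im(Z)=0 gives ω₀ = 1/√(LC).
Step 2 — ω₀ = 1/√(0.166·4.3e-08) = 1.184e+04 rad/s.
Step 3 — f₀ = ω₀/(2π) = 1884 Hz.

f₀ = 1884 Hz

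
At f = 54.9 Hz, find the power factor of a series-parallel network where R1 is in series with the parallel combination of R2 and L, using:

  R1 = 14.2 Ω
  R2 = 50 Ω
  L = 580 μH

Step 1 — Angular frequency: ω = 2π·f = 2π·54.9 = 344.9 rad/s.
Step 2 — Component impedances:
  R1: Z = R = 14.2 Ω
  R2: Z = R = 50 Ω
  L: Z = jωL = j·344.9·0.00058 = 0 + j0.2001 Ω
Step 3 — Parallel branch: R2 || L = 1/(1/R2 + 1/L) = 0.0008005 + j0.2001 Ω.
Step 4 — Series with R1: Z_total = R1 + (R2 || L) = 14.2 + j0.2001 Ω = 14.2∠0.8° Ω.
Step 5 — Power factor: PF = cos(φ) = Re(Z)/|Z| = 14.201/14.202 = 0.9999.
Step 6 — Type: Im(Z) = 0.2001 ⇒ lagging (phase φ = 0.8°).

PF = 0.9999 (lagging, φ = 0.8°)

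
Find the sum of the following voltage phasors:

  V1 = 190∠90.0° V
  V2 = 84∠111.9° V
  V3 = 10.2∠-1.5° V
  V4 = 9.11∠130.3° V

Step 1 — Convert each phasor to rectangular form:
  V1 = 190·(cos(90.0°) + j·sin(90.0°)) = 0 + j190 V
  V2 = 84·(cos(111.9°) + j·sin(111.9°)) = -31.33 + j77.94 V
  V3 = 10.2·(cos(-1.5°) + j·sin(-1.5°)) = 10.2 - j0.267 V
  V4 = 9.11·(cos(130.3°) + j·sin(130.3°)) = -5.892 + j6.948 V
Step 2 — Sum components: V_total = -27.03 + j274.6 V.
Step 3 — Convert to polar: |V_total| = 275.9 V, ∠V_total = 95.6°.

V_total = 275.9∠95.6° V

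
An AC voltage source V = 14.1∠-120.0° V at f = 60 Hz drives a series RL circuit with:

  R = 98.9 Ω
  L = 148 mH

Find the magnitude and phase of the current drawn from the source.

Step 1 — Angular frequency: ω = 2π·f = 2π·60 = 377 rad/s.
Step 2 — Component impedances:
  R: Z = R = 98.9 Ω
  L: Z = jωL = j·377·0.148 = 0 + j55.79 Ω
Step 3 — Series combination: Z_total = R + L = 98.9 + j55.79 Ω = 113.6∠29.4° Ω.
Step 4 — Source phasor: V = 14.1∠-120.0° V = -7.05 - j12.21 V.
Step 5 — Ohm's law: I = V / Z_total = (-7.05 - j12.21) / (98.9 + j55.79) = -0.1069 - j0.06315 A.
Step 6 — Convert to polar: |I| = 0.1242 A, ∠I = -149.4°.

I = 0.1242∠-149.4° A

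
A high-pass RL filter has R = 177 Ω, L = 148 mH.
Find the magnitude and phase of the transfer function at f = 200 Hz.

Step 1 — Angular frequency: ω = 2π·200 = 1257 rad/s.
Step 2 — Transfer function: H(jω) = jωL/(R + jωL).
Step 3 — Numerator jωL = j·186; denominator R + jωL = 177 + j186.
Step 4 — H = 0.5247 + j0.4994.
Step 5 — Magnitude: |H| = 0.7244 (-2.8 dB); phase: φ = 43.6°.

|H| = 0.7244 (-2.8 dB), φ = 43.6°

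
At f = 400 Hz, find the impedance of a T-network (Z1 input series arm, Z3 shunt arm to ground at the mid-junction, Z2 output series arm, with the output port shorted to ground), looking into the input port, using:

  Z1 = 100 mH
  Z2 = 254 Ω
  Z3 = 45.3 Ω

Step 1 — Angular frequency: ω = 2π·f = 2π·400 = 2513 rad/s.
Step 2 — Component impedances:
  Z1: Z = jωL = j·2513·0.1 = 0 + j251.3 Ω
  Z2: Z = R = 254 Ω
  Z3: Z = R = 45.3 Ω
Step 3 — With the output port shorted to ground, the output series arm Z2 runs from the junction to ground; the shunt arm Z3 also runs from the junction to ground. They appear in parallel: Z3 || Z2 = 38.44 Ω.
Step 4 — Series with input arm Z1: Z_in = Z1 + (Z3 || Z2) = 38.44 + j251.3 Ω = 254.3∠81.3° Ω.

Z = 38.44 + j251.3 Ω = 254.3∠81.3° Ω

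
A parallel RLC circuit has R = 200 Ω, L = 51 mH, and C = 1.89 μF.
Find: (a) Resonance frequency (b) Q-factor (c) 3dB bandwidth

Step 1 — Resonance: ω₀ = 1/√(LC) = 1/√(0.051·1.89e-06) = 3221 rad/s.
Step 2 — f₀ = ω₀/(2π) = 512.6 Hz.
Step 3 — Parallel Q: Q = R/(ω₀L) = 200/(3221·0.051) = 1.218.
Step 4 — Bandwidth: Δω = ω₀/Q = 2646 rad/s; BW = Δω/(2π) = 421 Hz.

(a) f₀ = 512.6 Hz  (b) Q = 1.218  (c) BW = 421 Hz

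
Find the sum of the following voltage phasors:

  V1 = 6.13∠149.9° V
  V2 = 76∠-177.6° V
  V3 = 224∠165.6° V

Step 1 — Convert each phasor to rectangular form:
  V1 = 6.13·(cos(149.9°) + j·sin(149.9°)) = -5.303 + j3.074 V
  V2 = 76·(cos(-177.6°) + j·sin(-177.6°)) = -75.93 - j3.183 V
  V3 = 224·(cos(165.6°) + j·sin(165.6°)) = -217 + j55.71 V
Step 2 — Sum components: V_total = -298.2 + j55.6 V.
Step 3 — Convert to polar: |V_total| = 303.3 V, ∠V_total = 169.4°.

V_total = 303.3∠169.4° V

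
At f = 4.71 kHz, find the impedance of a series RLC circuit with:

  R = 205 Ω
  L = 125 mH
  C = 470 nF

Step 1 — Angular frequency: ω = 2π·f = 2π·4710 = 2.959e+04 rad/s.
Step 2 — Component impedances:
  R: Z = R = 205 Ω
  L: Z = jωL = j·2.959e+04·0.125 = 0 + j3699 Ω
  C: Z = 1/(jωC) = -j/(ω·C) = 0 - j71.9 Ω
Step 3 — Series combination: Z_total = R + L + C = 205 + j3627 Ω = 3633∠86.8° Ω.

Z = 205 + j3627 Ω = 3633∠86.8° Ω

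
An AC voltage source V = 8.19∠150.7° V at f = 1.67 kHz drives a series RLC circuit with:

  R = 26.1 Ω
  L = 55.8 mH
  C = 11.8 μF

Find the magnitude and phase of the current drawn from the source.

Step 1 — Angular frequency: ω = 2π·f = 2π·1670 = 1.049e+04 rad/s.
Step 2 — Component impedances:
  R: Z = R = 26.1 Ω
  L: Z = jωL = j·1.049e+04·0.0558 = 0 + j585.5 Ω
  C: Z = 1/(jωC) = -j/(ω·C) = 0 - j8.076 Ω
Step 3 — Series combination: Z_total = R + L + C = 26.1 + j577.4 Ω = 578∠87.4° Ω.
Step 4 — Source phasor: V = 8.19∠150.7° V = -7.142 + j4.008 V.
Step 5 — Ohm's law: I = V / Z_total = (-7.142 + j4.008) / (26.1 + j577.4) = 0.006369 + j0.01266 A.
Step 6 — Convert to polar: |I| = 0.01417 A, ∠I = 63.3°.

I = 0.01417∠63.3° A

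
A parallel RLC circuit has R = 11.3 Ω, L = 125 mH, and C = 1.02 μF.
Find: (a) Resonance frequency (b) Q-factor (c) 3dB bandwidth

Step 1 — Resonance: ω₀ = 1/√(LC) = 1/√(0.125·1.02e-06) = 2801 rad/s.
Step 2 — f₀ = ω₀/(2π) = 445.7 Hz.
Step 3 — Parallel Q: Q = R/(ω₀L) = 11.3/(2801·0.125) = 0.03228.
Step 4 — Bandwidth: Δω = ω₀/Q = 8.676e+04 rad/s; BW = Δω/(2π) = 1.381e+04 Hz.

(a) f₀ = 445.7 Hz  (b) Q = 0.03228  (c) BW = 1.381e+04 Hz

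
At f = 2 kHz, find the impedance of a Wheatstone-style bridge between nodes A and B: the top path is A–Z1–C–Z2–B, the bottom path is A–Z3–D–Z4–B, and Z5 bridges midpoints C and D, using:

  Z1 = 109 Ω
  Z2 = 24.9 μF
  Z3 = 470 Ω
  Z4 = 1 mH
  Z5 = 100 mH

Step 1 — Angular frequency: ω = 2π·f = 2π·2000 = 1.257e+04 rad/s.
Step 2 — Component impedances:
  Z1: Z = R = 109 Ω
  Z2: Z = 1/(jωC) = -j/(ω·C) = 0 - j3.196 Ω
  Z3: Z = R = 470 Ω
  Z4: Z = jωL = j·1.257e+04·0.001 = 0 + j12.57 Ω
  Z5: Z = jωL = j·1.257e+04·0.1 = 0 + j1257 Ω
Step 3 — Bridge requires nodal analysis (the Z5 bridge couples midpoints C and D, so the two paths cannot be reduced to a simple series/parallel combination). Setting node B to ground and injecting 1 A at node A, the 3-node admittance system at A, C, D solves to V_A = Z_AB = 88.52 - j1.681 Ω = 88.54∠-1.1° Ω.

Z = 88.52 - j1.681 Ω = 88.54∠-1.1° Ω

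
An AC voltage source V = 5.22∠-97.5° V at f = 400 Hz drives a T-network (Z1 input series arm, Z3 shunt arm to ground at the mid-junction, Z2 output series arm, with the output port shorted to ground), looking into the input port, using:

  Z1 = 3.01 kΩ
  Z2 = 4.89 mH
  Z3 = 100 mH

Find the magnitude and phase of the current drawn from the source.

Step 1 — Angular frequency: ω = 2π·f = 2π·400 = 2513 rad/s.
Step 2 — Component impedances:
  Z1: Z = R = 3010 Ω
  Z2: Z = jωL = j·2513·0.00489 = 0 + j12.29 Ω
  Z3: Z = jωL = j·2513·0.1 = 0 + j251.3 Ω
Step 3 — With the output port shorted to ground, the output series arm Z2 runs from the junction to ground; the shunt arm Z3 also runs from the junction to ground. They appear in parallel: Z3 || Z2 = 0 + j11.72 Ω.
Step 4 — Series with input arm Z1: Z_in = Z1 + (Z3 || Z2) = 3010 + j11.72 Ω = 3010∠0.2° Ω.
Step 5 — Source phasor: V = 5.22∠-97.5° V = -0.6813 - j5.175 V.
Step 6 — Ohm's law: I = V / Z_total = (-0.6813 - j5.175) / (3010 + j11.72) = -0.0002331 - j0.001718 A.
Step 7 — Convert to polar: |I| = 0.001734 A, ∠I = -97.7°.

I = 0.001734∠-97.7° A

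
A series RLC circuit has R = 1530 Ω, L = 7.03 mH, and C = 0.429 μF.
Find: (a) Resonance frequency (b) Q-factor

Step 1 — Resonance condition Im(Z)=0 gives ω₀ = 1/√(LC).
Step 2 — ω₀ = 1/√(0.00703·4.29e-07) = 1.821e+04 rad/s.
Step 3 — f₀ = ω₀/(2π) = 2898 Hz.
Step 4 — Series Q: Q = ω₀L/R = 1.821e+04·0.00703/1530 = 0.08367.

(a) f₀ = 2898 Hz  (b) Q = 0.08367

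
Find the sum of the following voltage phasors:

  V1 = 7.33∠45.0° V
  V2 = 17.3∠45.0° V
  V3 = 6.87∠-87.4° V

Step 1 — Convert each phasor to rectangular form:
  V1 = 7.33·(cos(45.0°) + j·sin(45.0°)) = 5.183 + j5.183 V
  V2 = 17.3·(cos(45.0°) + j·sin(45.0°)) = 12.23 + j12.23 V
  V3 = 6.87·(cos(-87.4°) + j·sin(-87.4°)) = 0.3116 - j6.863 V
Step 2 — Sum components: V_total = 17.73 + j10.55 V.
Step 3 — Convert to polar: |V_total| = 20.63 V, ∠V_total = 30.8°.

V_total = 20.63∠30.8° V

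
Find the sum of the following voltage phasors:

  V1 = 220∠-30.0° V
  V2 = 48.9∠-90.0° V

Step 1 — Convert each phasor to rectangular form:
  V1 = 220·(cos(-30.0°) + j·sin(-30.0°)) = 190.5 - j110 V
  V2 = 48.9·(cos(-90.0°) + j·sin(-90.0°)) = 0 - j48.9 V
Step 2 — Sum components: V_total = 190.5 - j158.9 V.
Step 3 — Convert to polar: |V_total| = 248.1 V, ∠V_total = -39.8°.

V_total = 248.1∠-39.8° V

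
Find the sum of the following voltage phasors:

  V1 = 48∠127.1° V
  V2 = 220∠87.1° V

Step 1 — Convert each phasor to rectangular form:
  V1 = 48·(cos(127.1°) + j·sin(127.1°)) = -28.95 + j38.28 V
  V2 = 220·(cos(87.1°) + j·sin(87.1°)) = 11.13 + j219.7 V
Step 2 — Sum components: V_total = -17.82 + j258 V.
Step 3 — Convert to polar: |V_total| = 258.6 V, ∠V_total = 94.0°.

V_total = 258.6∠94.0° V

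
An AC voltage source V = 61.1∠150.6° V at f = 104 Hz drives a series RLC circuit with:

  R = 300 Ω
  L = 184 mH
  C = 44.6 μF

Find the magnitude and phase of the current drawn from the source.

Step 1 — Angular frequency: ω = 2π·f = 2π·104 = 653.5 rad/s.
Step 2 — Component impedances:
  R: Z = R = 300 Ω
  L: Z = jωL = j·653.5·0.184 = 0 + j120.2 Ω
  C: Z = 1/(jωC) = -j/(ω·C) = 0 - j34.31 Ω
Step 3 — Series combination: Z_total = R + L + C = 300 + j85.92 Ω = 312.1∠16.0° Ω.
Step 4 — Source phasor: V = 61.1∠150.6° V = -53.23 + j29.99 V.
Step 5 — Ohm's law: I = V / Z_total = (-53.23 + j29.99) / (300 + j85.92) = -0.1375 + j0.1394 A.
Step 6 — Convert to polar: |I| = 0.1958 A, ∠I = 134.6°.

I = 0.1958∠134.6° A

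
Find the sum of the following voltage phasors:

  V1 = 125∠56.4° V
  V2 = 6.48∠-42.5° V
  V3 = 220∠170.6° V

Step 1 — Convert each phasor to rectangular form:
  V1 = 125·(cos(56.4°) + j·sin(56.4°)) = 69.17 + j104.1 V
  V2 = 6.48·(cos(-42.5°) + j·sin(-42.5°)) = 4.778 - j4.378 V
  V3 = 220·(cos(170.6°) + j·sin(170.6°)) = -217 + j35.93 V
Step 2 — Sum components: V_total = -143.1 + j135.7 V.
Step 3 — Convert to polar: |V_total| = 197.2 V, ∠V_total = 136.5°.

V_total = 197.2∠136.5° V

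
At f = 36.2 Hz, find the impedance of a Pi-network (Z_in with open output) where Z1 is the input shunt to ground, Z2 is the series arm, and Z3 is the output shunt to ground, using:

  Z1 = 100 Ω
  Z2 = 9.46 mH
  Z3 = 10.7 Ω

Step 1 — Angular frequency: ω = 2π·f = 2π·36.2 = 227.5 rad/s.
Step 2 — Component impedances:
  Z1: Z = R = 100 Ω
  Z2: Z = jωL = j·227.5·0.00946 = 0 + j2.152 Ω
  Z3: Z = R = 10.7 Ω
Step 3 — With open output, the series arm Z2 and the output shunt Z3 appear in series to ground: Z2 + Z3 = 10.7 + j2.152 Ω.
Step 4 — Parallel with input shunt Z1: Z_in = Z1 || (Z2 + Z3) = 9.7 + j1.755 Ω = 9.857∠10.3° Ω.

Z = 9.7 + j1.755 Ω = 9.857∠10.3° Ω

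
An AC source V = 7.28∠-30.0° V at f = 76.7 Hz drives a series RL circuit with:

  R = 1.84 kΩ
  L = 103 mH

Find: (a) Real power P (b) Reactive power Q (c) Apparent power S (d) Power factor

Step 1 — Angular frequency: ω = 2π·f = 2π·76.7 = 481.9 rad/s.
Step 2 — Component impedances:
  R: Z = R = 1840 Ω
  L: Z = jωL = j·481.9·0.103 = 0 + j49.64 Ω
Step 3 — Series combination: Z_total = R + L = 1840 + j49.64 Ω = 1841∠1.5° Ω.
Step 4 — Source phasor: V = 7.28∠-30.0° V = 6.305 - j3.64 V.
Step 5 — Current: I = V / Z = 0.003371 - j0.002069 A = 0.003955∠-31.5° A.
Step 6 — Complex power: S = V·I* = 0.02878 + j0.0007765 VA.
Step 7 — Real power: P = Re(S) = 0.02878 W.
Step 8 — Reactive power: Q = Im(S) = 0.0007765 VAR.
Step 9 — Apparent power: |S| = 0.02879 VA.
Step 10 — Power factor: PF = P/|S| = 0.9996 (lagging).

(a) P = 0.02878 W  (b) Q = 0.0007765 VAR  (c) S = 0.02879 VA  (d) PF = 0.9996 (lagging)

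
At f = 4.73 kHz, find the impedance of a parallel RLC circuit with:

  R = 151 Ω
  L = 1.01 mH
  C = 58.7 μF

Step 1 — Angular frequency: ω = 2π·f = 2π·4730 = 2.972e+04 rad/s.
Step 2 — Component impedances:
  R: Z = R = 151 Ω
  L: Z = jωL = j·2.972e+04·0.00101 = 0 + j30.02 Ω
  C: Z = 1/(jωC) = -j/(ω·C) = 0 - j0.5732 Ω
Step 3 — Parallel combination: 1/Z_total = 1/R + 1/L + 1/C; Z_total = 0.002262 - j0.5844 Ω = 0.5844∠-89.8° Ω.

Z = 0.002262 - j0.5844 Ω = 0.5844∠-89.8° Ω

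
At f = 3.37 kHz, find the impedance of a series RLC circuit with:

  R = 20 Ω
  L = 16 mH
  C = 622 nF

Step 1 — Angular frequency: ω = 2π·f = 2π·3370 = 2.117e+04 rad/s.
Step 2 — Component impedances:
  R: Z = R = 20 Ω
  L: Z = jωL = j·2.117e+04·0.016 = 0 + j338.8 Ω
  C: Z = 1/(jωC) = -j/(ω·C) = 0 - j75.93 Ω
Step 3 — Series combination: Z_total = R + L + C = 20 + j262.9 Ω = 263.6∠85.6° Ω.

Z = 20 + j262.9 Ω = 263.6∠85.6° Ω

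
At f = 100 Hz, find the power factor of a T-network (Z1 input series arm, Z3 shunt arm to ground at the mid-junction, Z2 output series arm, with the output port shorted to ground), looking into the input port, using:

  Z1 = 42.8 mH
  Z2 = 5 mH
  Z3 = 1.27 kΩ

Step 1 — Angular frequency: ω = 2π·f = 2π·100 = 628.3 rad/s.
Step 2 — Component impedances:
  Z1: Z = jωL = j·628.3·0.0428 = 0 + j26.89 Ω
  Z2: Z = jωL = j·628.3·0.005 = 0 + j3.142 Ω
  Z3: Z = R = 1270 Ω
Step 3 — With the output port shorted to ground, the output series arm Z2 runs from the junction to ground; the shunt arm Z3 also runs from the junction to ground. They appear in parallel: Z3 || Z2 = 0.007771 + j3.142 Ω.
Step 4 — Series with input arm Z1: Z_in = Z1 + (Z3 || Z2) = 0.007771 + j30.03 Ω = 30.03∠90.0° Ω.
Step 5 — Power factor: PF = cos(φ) = Re(Z)/|Z| = 0.007771/30.03 = 0.0002588.
Step 6 — Type: Im(Z) = 30.03 ⇒ lagging (phase φ = 90.0°).

PF = 0.0002588 (lagging, φ = 90.0°)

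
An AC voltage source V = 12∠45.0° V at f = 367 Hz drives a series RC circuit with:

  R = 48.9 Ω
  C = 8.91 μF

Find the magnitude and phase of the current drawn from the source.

Step 1 — Angular frequency: ω = 2π·f = 2π·367 = 2306 rad/s.
Step 2 — Component impedances:
  R: Z = R = 48.9 Ω
  C: Z = 1/(jωC) = -j/(ω·C) = 0 - j48.67 Ω
Step 3 — Series combination: Z_total = R + C = 48.9 - j48.67 Ω = 68.99∠-44.9° Ω.
Step 4 — Source phasor: V = 12∠45.0° V = 8.485 + j8.485 V.
Step 5 — Ohm's law: I = V / Z_total = (8.485 + j8.485) / (48.9 - j48.67) = 0.000407 + j0.1739 A.
Step 6 — Convert to polar: |I| = 0.1739 A, ∠I = 89.9°.

I = 0.1739∠89.9° A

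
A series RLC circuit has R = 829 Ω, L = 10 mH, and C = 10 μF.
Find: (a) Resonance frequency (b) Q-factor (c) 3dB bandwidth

Step 1 — Resonance condition Im(Z)=0 gives ω₀ = 1/√(LC).
Step 2 — ω₀ = 1/√(0.01·1e-05) = 3162 rad/s.
Step 3 — f₀ = ω₀/(2π) = 503.3 Hz.
Step 4 — Series Q: Q = ω₀L/R = 3162·0.01/829 = 0.03815.
Step 5 — 3dB bandwidth: Δω = ω₀/Q = 8.29e+04 rad/s; BW = Δω/(2π) = 1.319e+04 Hz.

(a) f₀ = 503.3 Hz  (b) Q = 0.03815  (c) BW = 1.319e+04 Hz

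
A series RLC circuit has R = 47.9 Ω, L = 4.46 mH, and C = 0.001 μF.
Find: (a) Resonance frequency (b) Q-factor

Step 1 — Resonance condition Im(Z)=0 gives ω₀ = 1/√(LC).
Step 2 — ω₀ = 1/√(0.00446·1e-09) = 4.735e+05 rad/s.
Step 3 — f₀ = ω₀/(2π) = 7.536e+04 Hz.
Step 4 — Series Q: Q = ω₀L/R = 4.735e+05·0.00446/47.9 = 44.09.

(a) f₀ = 7.536e+04 Hz  (b) Q = 44.09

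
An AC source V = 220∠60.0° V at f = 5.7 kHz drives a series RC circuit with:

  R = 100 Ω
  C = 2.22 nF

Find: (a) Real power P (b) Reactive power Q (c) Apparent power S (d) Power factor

Step 1 — Angular frequency: ω = 2π·f = 2π·5700 = 3.581e+04 rad/s.
Step 2 — Component impedances:
  R: Z = R = 100 Ω
  C: Z = 1/(jωC) = -j/(ω·C) = 0 - j1.258e+04 Ω
Step 3 — Series combination: Z_total = R + C = 100 - j1.258e+04 Ω = 1.258e+04∠-89.5° Ω.
Step 4 — Source phasor: V = 220∠60.0° V = 110 + j190.5 V.
Step 5 — Current: I = V / Z = -0.01508 + j0.008866 A = 0.01749∠149.5° A.
Step 6 — Complex power: S = V·I* = 0.03059 - j3.848 VA.
Step 7 — Real power: P = Re(S) = 0.03059 W.
Step 8 — Reactive power: Q = Im(S) = -3.848 VAR.
Step 9 — Apparent power: |S| = 3.848 VA.
Step 10 — Power factor: PF = P/|S| = 0.00795 (leading).

(a) P = 0.03059 W  (b) Q = -3.848 VAR  (c) S = 3.848 VA  (d) PF = 0.00795 (leading)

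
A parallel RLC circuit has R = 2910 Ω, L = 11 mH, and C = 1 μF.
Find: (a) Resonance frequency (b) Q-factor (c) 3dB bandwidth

Step 1 — Resonance: ω₀ = 1/√(LC) = 1/√(0.011·1e-06) = 9535 rad/s.
Step 2 — f₀ = ω₀/(2π) = 1517 Hz.
Step 3 — Parallel Q: Q = R/(ω₀L) = 2910/(9535·0.011) = 27.75.
Step 4 — Bandwidth: Δω = ω₀/Q = 343.6 rad/s; BW = Δω/(2π) = 54.69 Hz.

(a) f₀ = 1517 Hz  (b) Q = 27.75  (c) BW = 54.69 Hz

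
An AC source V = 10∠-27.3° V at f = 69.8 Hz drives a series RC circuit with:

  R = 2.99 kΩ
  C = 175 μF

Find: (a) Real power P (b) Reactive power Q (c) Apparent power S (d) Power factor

Step 1 — Angular frequency: ω = 2π·f = 2π·69.8 = 438.6 rad/s.
Step 2 — Component impedances:
  R: Z = R = 2990 Ω
  C: Z = 1/(jωC) = -j/(ω·C) = 0 - j13.03 Ω
Step 3 — Series combination: Z_total = R + C = 2990 - j13.03 Ω = 2990∠-0.2° Ω.
Step 4 — Source phasor: V = 10∠-27.3° V = 8.886 - j4.586 V.
Step 5 — Current: I = V / Z = 0.002979 - j0.001521 A = 0.003344∠-27.1° A.
Step 6 — Complex power: S = V·I* = 0.03344 - j0.0001457 VA.
Step 7 — Real power: P = Re(S) = 0.03344 W.
Step 8 — Reactive power: Q = Im(S) = -0.0001457 VAR.
Step 9 — Apparent power: |S| = 0.03344 VA.
Step 10 — Power factor: PF = P/|S| = 1 (leading).

(a) P = 0.03344 W  (b) Q = -0.0001457 VAR  (c) S = 0.03344 VA  (d) PF = 1 (leading)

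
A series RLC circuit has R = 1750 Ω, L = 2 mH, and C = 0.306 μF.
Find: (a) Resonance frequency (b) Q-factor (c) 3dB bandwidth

Step 1 — Resonance condition Im(Z)=0 gives ω₀ = 1/√(LC).
Step 2 — ω₀ = 1/√(0.002·3.06e-07) = 4.042e+04 rad/s.
Step 3 — f₀ = ω₀/(2π) = 6433 Hz.
Step 4 — Series Q: Q = ω₀L/R = 4.042e+04·0.002/1750 = 0.0462.
Step 5 — 3dB bandwidth: Δω = ω₀/Q = 8.75e+05 rad/s; BW = Δω/(2π) = 1.393e+05 Hz.

(a) f₀ = 6433 Hz  (b) Q = 0.0462  (c) BW = 1.393e+05 Hz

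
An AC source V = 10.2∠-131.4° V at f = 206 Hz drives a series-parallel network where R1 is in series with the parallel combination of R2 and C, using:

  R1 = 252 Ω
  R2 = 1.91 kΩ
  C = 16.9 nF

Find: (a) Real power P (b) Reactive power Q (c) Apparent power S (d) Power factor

Step 1 — Angular frequency: ω = 2π·f = 2π·206 = 1294 rad/s.
Step 2 — Component impedances:
  R1: Z = R = 252 Ω
  R2: Z = R = 1910 Ω
  C: Z = 1/(jωC) = -j/(ω·C) = 0 - j4.572e+04 Ω
Step 3 — Parallel branch: R2 || C = 1/(1/R2 + 1/C) = 1907 - j79.66 Ω.
Step 4 — Series with R1: Z_total = R1 + (R2 || C) = 2159 - j79.66 Ω = 2160∠-2.1° Ω.
Step 5 — Source phasor: V = 10.2∠-131.4° V = -6.745 - j7.651 V.
Step 6 — Current: I = V / Z = -0.00299 - j0.003655 A = 0.004722∠-129.3° A.
Step 7 — Complex power: S = V·I* = 0.04813 - j0.001776 VA.
Step 8 — Real power: P = Re(S) = 0.04813 W.
Step 9 — Reactive power: Q = Im(S) = -0.001776 VAR.
Step 10 — Apparent power: |S| = 0.04816 VA.
Step 11 — Power factor: PF = P/|S| = 0.9993 (leading).

(a) P = 0.04813 W  (b) Q = -0.001776 VAR  (c) S = 0.04816 VA  (d) PF = 0.9993 (leading)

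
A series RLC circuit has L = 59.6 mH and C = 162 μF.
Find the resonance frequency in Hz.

Step 1 — Resonance condition Im(Z)=0 gives ω₀ = 1/√(LC).
Step 2 — ω₀ = 1/√(0.0596·0.000162) = 321.8 rad/s.
Step 3 — f₀ = ω₀/(2π) = 51.22 Hz.

f₀ = 51.22 Hz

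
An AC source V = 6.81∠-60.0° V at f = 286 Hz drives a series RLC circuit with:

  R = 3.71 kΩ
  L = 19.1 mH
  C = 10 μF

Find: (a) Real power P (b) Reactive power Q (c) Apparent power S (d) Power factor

Step 1 — Angular frequency: ω = 2π·f = 2π·286 = 1797 rad/s.
Step 2 — Component impedances:
  R: Z = R = 3710 Ω
  L: Z = jωL = j·1797·0.0191 = 0 + j34.32 Ω
  C: Z = 1/(jωC) = -j/(ω·C) = 0 - j55.65 Ω
Step 3 — Series combination: Z_total = R + L + C = 3710 - j21.33 Ω = 3710∠-0.3° Ω.
Step 4 — Source phasor: V = 6.81∠-60.0° V = 3.405 - j5.898 V.
Step 5 — Current: I = V / Z = 0.0009269 - j0.001584 A = 0.001836∠-59.7° A.
Step 6 — Complex power: S = V·I* = 0.0125 - j7.185e-05 VA.
Step 7 — Real power: P = Re(S) = 0.0125 W.
Step 8 — Reactive power: Q = Im(S) = -7.185e-05 VAR.
Step 9 — Apparent power: |S| = 0.0125 VA.
Step 10 — Power factor: PF = P/|S| = 1 (leading).

(a) P = 0.0125 W  (b) Q = -7.185e-05 VAR  (c) S = 0.0125 VA  (d) PF = 1 (leading)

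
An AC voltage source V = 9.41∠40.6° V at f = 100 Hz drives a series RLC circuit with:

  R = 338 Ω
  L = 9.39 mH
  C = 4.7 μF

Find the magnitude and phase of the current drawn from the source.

Step 1 — Angular frequency: ω = 2π·f = 2π·100 = 628.3 rad/s.
Step 2 — Component impedances:
  R: Z = R = 338 Ω
  L: Z = jωL = j·628.3·0.00939 = 0 + j5.9 Ω
  C: Z = 1/(jωC) = -j/(ω·C) = 0 - j338.6 Ω
Step 3 — Series combination: Z_total = R + L + C = 338 - j332.7 Ω = 474.3∠-44.5° Ω.
Step 4 — Source phasor: V = 9.41∠40.6° V = 7.145 + j6.124 V.
Step 5 — Ohm's law: I = V / Z_total = (7.145 + j6.124) / (338 - j332.7) = 0.001678 + j0.01977 A.
Step 6 — Convert to polar: |I| = 0.01984 A, ∠I = 85.1°.

I = 0.01984∠85.1° A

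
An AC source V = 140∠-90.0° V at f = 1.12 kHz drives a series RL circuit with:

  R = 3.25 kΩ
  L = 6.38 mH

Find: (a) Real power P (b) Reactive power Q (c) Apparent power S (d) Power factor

Step 1 — Angular frequency: ω = 2π·f = 2π·1120 = 7037 rad/s.
Step 2 — Component impedances:
  R: Z = R = 3250 Ω
  L: Z = jωL = j·7037·0.00638 = 0 + j44.9 Ω
Step 3 — Series combination: Z_total = R + L = 3250 + j44.9 Ω = 3250∠0.8° Ω.
Step 4 — Source phasor: V = 140∠-90.0° V = 0 - j140 V.
Step 5 — Current: I = V / Z = -0.000595 - j0.04307 A = 0.04307∠-90.8° A.
Step 6 — Complex power: S = V·I* = 6.03 + j0.0833 VA.
Step 7 — Real power: P = Re(S) = 6.03 W.
Step 8 — Reactive power: Q = Im(S) = 0.0833 VAR.
Step 9 — Apparent power: |S| = 6.03 VA.
Step 10 — Power factor: PF = P/|S| = 0.9999 (lagging).

(a) P = 6.03 W  (b) Q = 0.0833 VAR  (c) S = 6.03 VA  (d) PF = 0.9999 (lagging)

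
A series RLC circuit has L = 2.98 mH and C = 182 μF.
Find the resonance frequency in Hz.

Step 1 — Resonance condition Im(Z)=0 gives ω₀ = 1/√(LC).
Step 2 — ω₀ = 1/√(0.00298·0.000182) = 1358 rad/s.
Step 3 — f₀ = ω₀/(2π) = 216.1 Hz.

f₀ = 216.1 Hz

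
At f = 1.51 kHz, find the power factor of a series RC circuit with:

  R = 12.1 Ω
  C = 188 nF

Step 1 — Angular frequency: ω = 2π·f = 2π·1510 = 9488 rad/s.
Step 2 — Component impedances:
  R: Z = R = 12.1 Ω
  C: Z = 1/(jωC) = -j/(ω·C) = 0 - j560.6 Ω
Step 3 — Series combination: Z_total = R + C = 12.1 - j560.6 Ω = 560.8∠-88.8° Ω.
Step 4 — Power factor: PF = cos(φ) = Re(Z)/|Z| = 12.1/560.8 = 0.02158.
Step 5 — Type: Im(Z) = -560.6 ⇒ leading (phase φ = -88.8°).

PF = 0.02158 (leading, φ = -88.8°)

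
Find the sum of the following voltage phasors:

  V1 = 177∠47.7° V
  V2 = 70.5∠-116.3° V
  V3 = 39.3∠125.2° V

Step 1 — Convert each phasor to rectangular form:
  V1 = 177·(cos(47.7°) + j·sin(47.7°)) = 119.1 + j130.9 V
  V2 = 70.5·(cos(-116.3°) + j·sin(-116.3°)) = -31.24 - j63.2 V
  V3 = 39.3·(cos(125.2°) + j·sin(125.2°)) = -22.65 + j32.11 V
Step 2 — Sum components: V_total = 65.23 + j99.83 V.
Step 3 — Convert to polar: |V_total| = 119.3 V, ∠V_total = 56.8°.

V_total = 119.3∠56.8° V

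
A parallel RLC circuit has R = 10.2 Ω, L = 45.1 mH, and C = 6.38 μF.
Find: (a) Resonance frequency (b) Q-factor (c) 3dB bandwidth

Step 1 — Resonance: ω₀ = 1/√(LC) = 1/√(0.0451·6.38e-06) = 1864 rad/s.
Step 2 — f₀ = ω₀/(2π) = 296.7 Hz.
Step 3 — Parallel Q: Q = R/(ω₀L) = 10.2/(1864·0.0451) = 0.1213.
Step 4 — Bandwidth: Δω = ω₀/Q = 1.537e+04 rad/s; BW = Δω/(2π) = 2446 Hz.

(a) f₀ = 296.7 Hz  (b) Q = 0.1213  (c) BW = 2446 Hz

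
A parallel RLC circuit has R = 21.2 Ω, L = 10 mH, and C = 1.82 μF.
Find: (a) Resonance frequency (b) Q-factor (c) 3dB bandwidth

Step 1 — Resonance: ω₀ = 1/√(LC) = 1/√(0.01·1.82e-06) = 7412 rad/s.
Step 2 — f₀ = ω₀/(2π) = 1180 Hz.
Step 3 — Parallel Q: Q = R/(ω₀L) = 21.2/(7412·0.01) = 0.286.
Step 4 — Bandwidth: Δω = ω₀/Q = 2.592e+04 rad/s; BW = Δω/(2π) = 4125 Hz.

(a) f₀ = 1180 Hz  (b) Q = 0.286  (c) BW = 4125 Hz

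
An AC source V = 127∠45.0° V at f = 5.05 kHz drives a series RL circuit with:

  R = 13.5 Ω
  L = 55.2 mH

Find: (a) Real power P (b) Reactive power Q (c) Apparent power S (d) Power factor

Step 1 — Angular frequency: ω = 2π·f = 2π·5050 = 3.173e+04 rad/s.
Step 2 — Component impedances:
  R: Z = R = 13.5 Ω
  L: Z = jωL = j·3.173e+04·0.0552 = 0 + j1752 Ω
Step 3 — Series combination: Z_total = R + L = 13.5 + j1752 Ω = 1752∠89.6° Ω.
Step 4 — Source phasor: V = 127∠45.0° V = 89.8 + j89.8 V.
Step 5 — Current: I = V / Z = 0.05166 - j0.05087 A = 0.07251∠-44.6° A.
Step 6 — Complex power: S = V·I* = 0.07097 + j9.208 VA.
Step 7 — Real power: P = Re(S) = 0.07097 W.
Step 8 — Reactive power: Q = Im(S) = 9.208 VAR.
Step 9 — Apparent power: |S| = 9.208 VA.
Step 10 — Power factor: PF = P/|S| = 0.007707 (lagging).

(a) P = 0.07097 W  (b) Q = 9.208 VAR  (c) S = 9.208 VA  (d) PF = 0.007707 (lagging)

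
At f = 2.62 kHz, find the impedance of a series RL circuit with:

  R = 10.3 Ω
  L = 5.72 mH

Step 1 — Angular frequency: ω = 2π·f = 2π·2620 = 1.646e+04 rad/s.
Step 2 — Component impedances:
  R: Z = R = 10.3 Ω
  L: Z = jωL = j·1.646e+04·0.00572 = 0 + j94.16 Ω
Step 3 — Series combination: Z_total = R + L = 10.3 + j94.16 Ω = 94.72∠83.8° Ω.

Z = 10.3 + j94.16 Ω = 94.72∠83.8° Ω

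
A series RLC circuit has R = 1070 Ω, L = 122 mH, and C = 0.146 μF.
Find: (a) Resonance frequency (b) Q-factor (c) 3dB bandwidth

Step 1 — Resonance condition Im(Z)=0 gives ω₀ = 1/√(LC).
Step 2 — ω₀ = 1/√(0.122·1.46e-07) = 7493 rad/s.
Step 3 — f₀ = ω₀/(2π) = 1193 Hz.
Step 4 — Series Q: Q = ω₀L/R = 7493·0.122/1070 = 0.8543.
Step 5 — 3dB bandwidth: Δω = ω₀/Q = 8770 rad/s; BW = Δω/(2π) = 1396 Hz.

(a) f₀ = 1193 Hz  (b) Q = 0.8543  (c) BW = 1396 Hz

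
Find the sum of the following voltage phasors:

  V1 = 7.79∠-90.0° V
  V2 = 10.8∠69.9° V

Step 1 — Convert each phasor to rectangular form:
  V1 = 7.79·(cos(-90.0°) + j·sin(-90.0°)) = 0 - j7.79 V
  V2 = 10.8·(cos(69.9°) + j·sin(69.9°)) = 3.712 + j10.14 V
Step 2 — Sum components: V_total = 3.712 + j2.352 V.
Step 3 — Convert to polar: |V_total| = 4.394 V, ∠V_total = 32.4°.

V_total = 4.394∠32.4° V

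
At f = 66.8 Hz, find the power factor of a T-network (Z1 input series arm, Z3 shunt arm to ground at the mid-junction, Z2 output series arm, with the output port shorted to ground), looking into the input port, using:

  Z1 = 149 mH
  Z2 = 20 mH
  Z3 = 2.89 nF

Step 1 — Angular frequency: ω = 2π·f = 2π·66.8 = 419.7 rad/s.
Step 2 — Component impedances:
  Z1: Z = jωL = j·419.7·0.149 = 0 + j62.54 Ω
  Z2: Z = jωL = j·419.7·0.02 = 0 + j8.394 Ω
  Z3: Z = 1/(jωC) = -j/(ω·C) = 0 - j8.244e+05 Ω
Step 3 — With the output port shorted to ground, the output series arm Z2 runs from the junction to ground; the shunt arm Z3 also runs from the junction to ground. They appear in parallel: Z3 || Z2 = 0 + j8.394 Ω.
Step 4 — Series with input arm Z1: Z_in = Z1 + (Z3 || Z2) = 0 + j70.93 Ω = 70.93∠90.0° Ω.
Step 5 — Power factor: PF = cos(φ) = Re(Z)/|Z| = 0/70.93 = 0.
Step 6 — Type: Im(Z) = 70.93 ⇒ lagging (phase φ = 90.0°).

PF = 0 (lagging, φ = 90.0°)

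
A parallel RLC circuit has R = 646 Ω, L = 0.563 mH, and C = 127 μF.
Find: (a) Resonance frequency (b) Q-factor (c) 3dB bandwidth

Step 1 — Resonance: ω₀ = 1/√(LC) = 1/√(0.000563·0.000127) = 3740 rad/s.
Step 2 — f₀ = ω₀/(2π) = 595.2 Hz.
Step 3 — Parallel Q: Q = R/(ω₀L) = 646/(3740·0.000563) = 306.8.
Step 4 — Bandwidth: Δω = ω₀/Q = 12.19 rad/s; BW = Δω/(2π) = 1.94 Hz.

(a) f₀ = 595.2 Hz  (b) Q = 306.8  (c) BW = 1.94 Hz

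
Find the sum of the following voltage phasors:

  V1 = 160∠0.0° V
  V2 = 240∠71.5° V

Step 1 — Convert each phasor to rectangular form:
  V1 = 160·(cos(0.0°) + j·sin(0.0°)) = 160 V
  V2 = 240·(cos(71.5°) + j·sin(71.5°)) = 76.15 + j227.6 V
Step 2 — Sum components: V_total = 236.2 + j227.6 V.
Step 3 — Convert to polar: |V_total| = 328 V, ∠V_total = 43.9°.

V_total = 328∠43.9° V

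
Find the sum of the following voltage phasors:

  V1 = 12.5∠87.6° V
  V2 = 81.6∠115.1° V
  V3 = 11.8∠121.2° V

Step 1 — Convert each phasor to rectangular form:
  V1 = 12.5·(cos(87.6°) + j·sin(87.6°)) = 0.5234 + j12.49 V
  V2 = 81.6·(cos(115.1°) + j·sin(115.1°)) = -34.61 + j73.89 V
  V3 = 11.8·(cos(121.2°) + j·sin(121.2°)) = -6.113 + j10.09 V
Step 2 — Sum components: V_total = -40.2 + j96.48 V.
Step 3 — Convert to polar: |V_total| = 104.5 V, ∠V_total = 112.6°.

V_total = 104.5∠112.6° V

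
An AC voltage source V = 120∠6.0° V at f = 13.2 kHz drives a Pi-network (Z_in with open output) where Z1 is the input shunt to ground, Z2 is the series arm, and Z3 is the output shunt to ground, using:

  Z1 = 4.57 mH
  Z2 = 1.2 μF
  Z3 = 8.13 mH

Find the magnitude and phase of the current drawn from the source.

Step 1 — Angular frequency: ω = 2π·f = 2π·1.32e+04 = 8.294e+04 rad/s.
Step 2 — Component impedances:
  Z1: Z = jωL = j·8.294e+04·0.00457 = 0 + j379 Ω
  Z2: Z = 1/(jωC) = -j/(ω·C) = 0 - j10.05 Ω
  Z3: Z = jωL = j·8.294e+04·0.00813 = 0 + j674.3 Ω
Step 3 — With open output, the series arm Z2 and the output shunt Z3 appear in series to ground: Z2 + Z3 = 0 + j664.2 Ω.
Step 4 — Parallel with input shunt Z1: Z_in = Z1 || (Z2 + Z3) = 0 + j241.3 Ω = 241.3∠90.0° Ω.
Step 5 — Source phasor: V = 120∠6.0° V = 119.3 + j12.54 V.
Step 6 — Ohm's law: I = V / Z_total = (119.3 + j12.54) / (0 + j241.3) = 0.05198 - j0.4945 A.
Step 7 — Convert to polar: |I| = 0.4973 A, ∠I = -84.0°.

I = 0.4973∠-84.0° A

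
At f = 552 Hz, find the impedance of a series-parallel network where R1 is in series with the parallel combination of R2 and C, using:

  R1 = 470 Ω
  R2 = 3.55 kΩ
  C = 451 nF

Step 1 — Angular frequency: ω = 2π·f = 2π·552 = 3468 rad/s.
Step 2 — Component impedances:
  R1: Z = R = 470 Ω
  R2: Z = R = 3550 Ω
  C: Z = 1/(jωC) = -j/(ω·C) = 0 - j639.3 Ω
Step 3 — Parallel branch: R2 || C = 1/(1/R2 + 1/C) = 111.5 - j619.2 Ω.
Step 4 — Series with R1: Z_total = R1 + (R2 || C) = 581.5 - j619.2 Ω = 849.5∠-46.8° Ω.

Z = 581.5 - j619.2 Ω = 849.5∠-46.8° Ω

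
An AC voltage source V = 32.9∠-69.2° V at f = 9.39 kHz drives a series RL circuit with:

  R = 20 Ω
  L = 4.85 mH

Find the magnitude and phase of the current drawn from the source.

Step 1 — Angular frequency: ω = 2π·f = 2π·9390 = 5.9e+04 rad/s.
Step 2 — Component impedances:
  R: Z = R = 20 Ω
  L: Z = jωL = j·5.9e+04·0.00485 = 0 + j286.1 Ω
Step 3 — Series combination: Z_total = R + L = 20 + j286.1 Ω = 286.8∠86.0° Ω.
Step 4 — Source phasor: V = 32.9∠-69.2° V = 11.68 - j30.76 V.
Step 5 — Ohm's law: I = V / Z_total = (11.68 - j30.76) / (20 + j286.1) = -0.1041 - j0.04811 A.
Step 6 — Convert to polar: |I| = 0.1147 A, ∠I = -155.2°.

I = 0.1147∠-155.2° A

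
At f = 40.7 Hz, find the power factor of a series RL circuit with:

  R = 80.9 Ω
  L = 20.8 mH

Step 1 — Angular frequency: ω = 2π·f = 2π·40.7 = 255.7 rad/s.
Step 2 — Component impedances:
  R: Z = R = 80.9 Ω
  L: Z = jωL = j·255.7·0.0208 = 0 + j5.319 Ω
Step 3 — Series combination: Z_total = R + L = 80.9 + j5.319 Ω = 81.07∠3.8° Ω.
Step 4 — Power factor: PF = cos(φ) = Re(Z)/|Z| = 80.9/81.075 = 0.9978.
Step 5 — Type: Im(Z) = 5.319 ⇒ lagging (phase φ = 3.8°).

PF = 0.9978 (lagging, φ = 3.8°)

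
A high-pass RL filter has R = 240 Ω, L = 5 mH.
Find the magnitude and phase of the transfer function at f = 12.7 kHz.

Step 1 — Angular frequency: ω = 2π·1.27e+04 = 7.98e+04 rad/s.
Step 2 — Transfer function: H(jω) = jωL/(R + jωL).
Step 3 — Numerator jωL = j·399; denominator R + jωL = 240 + j399.
Step 4 — H = 0.7343 + j0.4417.
Step 5 — Magnitude: |H| = 0.8569 (-1.3 dB); phase: φ = 31.0°.

|H| = 0.8569 (-1.3 dB), φ = 31.0°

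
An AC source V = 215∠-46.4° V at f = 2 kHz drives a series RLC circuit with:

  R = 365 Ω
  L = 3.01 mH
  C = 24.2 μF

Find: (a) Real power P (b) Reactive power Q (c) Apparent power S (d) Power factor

Step 1 — Angular frequency: ω = 2π·f = 2π·2000 = 1.257e+04 rad/s.
Step 2 — Component impedances:
  R: Z = R = 365 Ω
  L: Z = jωL = j·1.257e+04·0.00301 = 0 + j37.82 Ω
  C: Z = 1/(jωC) = -j/(ω·C) = 0 - j3.288 Ω
Step 3 — Series combination: Z_total = R + L + C = 365 + j34.54 Ω = 366.6∠5.4° Ω.
Step 4 — Source phasor: V = 215∠-46.4° V = 148.3 - j155.7 V.
Step 5 — Current: I = V / Z = 0.3626 - j0.4609 A = 0.5864∠-51.8° A.
Step 6 — Complex power: S = V·I* = 125.5 + j11.88 VA.
Step 7 — Real power: P = Re(S) = 125.5 W.
Step 8 — Reactive power: Q = Im(S) = 11.88 VAR.
Step 9 — Apparent power: |S| = 126.1 VA.
Step 10 — Power factor: PF = P/|S| = 0.9956 (lagging).

(a) P = 125.5 W  (b) Q = 11.88 VAR  (c) S = 126.1 VA  (d) PF = 0.9956 (lagging)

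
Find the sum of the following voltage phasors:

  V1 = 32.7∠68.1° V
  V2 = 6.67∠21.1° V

Step 1 — Convert each phasor to rectangular form:
  V1 = 32.7·(cos(68.1°) + j·sin(68.1°)) = 12.2 + j30.34 V
  V2 = 6.67·(cos(21.1°) + j·sin(21.1°)) = 6.223 + j2.401 V
Step 2 — Sum components: V_total = 18.42 + j32.74 V.
Step 3 — Convert to polar: |V_total| = 37.57 V, ∠V_total = 60.6°.

V_total = 37.57∠60.6° V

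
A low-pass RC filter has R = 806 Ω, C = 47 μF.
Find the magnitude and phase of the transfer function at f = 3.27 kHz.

Step 1 — Angular frequency: ω = 2π·3270 = 2.055e+04 rad/s.
Step 2 — Transfer function: H(jω) = 1/(1 + jωRC).
Step 3 — Denominator: 1 + jωRC = 1 + j·2.055e+04·806·4.7e-05 = 1 + j778.3.
Step 4 — H = 1.651e-06 - j0.001285.
Step 5 — Magnitude: |H| = 0.001285 (-57.8 dB); phase: φ = -89.9°.

|H| = 0.001285 (-57.8 dB), φ = -89.9°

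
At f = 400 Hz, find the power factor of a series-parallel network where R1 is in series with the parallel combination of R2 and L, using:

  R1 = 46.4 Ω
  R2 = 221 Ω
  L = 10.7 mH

Step 1 — Angular frequency: ω = 2π·f = 2π·400 = 2513 rad/s.
Step 2 — Component impedances:
  R1: Z = R = 46.4 Ω
  R2: Z = R = 221 Ω
  L: Z = jωL = j·2513·0.0107 = 0 + j26.89 Ω
Step 3 — Parallel branch: R2 || L = 1/(1/R2 + 1/L) = 3.225 + j26.5 Ω.
Step 4 — Series with R1: Z_total = R1 + (R2 || L) = 49.62 + j26.5 Ω = 56.26∠28.1° Ω.
Step 5 — Power factor: PF = cos(φ) = Re(Z)/|Z| = 49.625/56.257 = 0.8821.
Step 6 — Type: Im(Z) = 26.5 ⇒ lagging (phase φ = 28.1°).

PF = 0.8821 (lagging, φ = 28.1°)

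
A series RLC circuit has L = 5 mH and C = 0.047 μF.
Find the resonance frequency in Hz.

Step 1 — Resonance condition Im(Z)=0 gives ω₀ = 1/√(LC).
Step 2 — ω₀ = 1/√(0.005·4.7e-08) = 6.523e+04 rad/s.
Step 3 — f₀ = ω₀/(2π) = 1.038e+04 Hz.

f₀ = 1.038e+04 Hz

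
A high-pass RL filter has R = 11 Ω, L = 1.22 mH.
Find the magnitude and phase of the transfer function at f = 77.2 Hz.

Step 1 — Angular frequency: ω = 2π·77.2 = 485.1 rad/s.
Step 2 — Transfer function: H(jω) = jωL/(R + jωL).
Step 3 — Numerator jωL = j·0.5918; denominator R + jωL = 11 + j0.5918.
Step 4 — H = 0.002886 + j0.05364.
Step 5 — Magnitude: |H| = 0.05372 (-25.4 dB); phase: φ = 86.9°.

|H| = 0.05372 (-25.4 dB), φ = 86.9°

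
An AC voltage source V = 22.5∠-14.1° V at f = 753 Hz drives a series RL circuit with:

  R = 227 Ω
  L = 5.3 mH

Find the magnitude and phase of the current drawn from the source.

Step 1 — Angular frequency: ω = 2π·f = 2π·753 = 4731 rad/s.
Step 2 — Component impedances:
  R: Z = R = 227 Ω
  L: Z = jωL = j·4731·0.0053 = 0 + j25.08 Ω
Step 3 — Series combination: Z_total = R + L = 227 + j25.08 Ω = 228.4∠6.3° Ω.
Step 4 — Source phasor: V = 22.5∠-14.1° V = 21.82 - j5.481 V.
Step 5 — Ohm's law: I = V / Z_total = (21.82 - j5.481) / (227 + j25.08) = 0.09234 - j0.03435 A.
Step 6 — Convert to polar: |I| = 0.09852 A, ∠I = -20.4°.

I = 0.09852∠-20.4° A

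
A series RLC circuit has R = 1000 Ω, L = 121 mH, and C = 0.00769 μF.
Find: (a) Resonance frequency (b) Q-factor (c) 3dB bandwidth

Step 1 — Resonance condition Im(Z)=0 gives ω₀ = 1/√(LC).
Step 2 — ω₀ = 1/√(0.121·7.69e-09) = 3.278e+04 rad/s.
Step 3 — f₀ = ω₀/(2π) = 5218 Hz.
Step 4 — Series Q: Q = ω₀L/R = 3.278e+04·0.121/1000 = 3.967.
Step 5 — 3dB bandwidth: Δω = ω₀/Q = 8264 rad/s; BW = Δω/(2π) = 1315 Hz.

(a) f₀ = 5218 Hz  (b) Q = 3.967  (c) BW = 1315 Hz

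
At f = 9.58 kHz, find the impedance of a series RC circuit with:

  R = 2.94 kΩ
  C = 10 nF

Step 1 — Angular frequency: ω = 2π·f = 2π·9580 = 6.019e+04 rad/s.
Step 2 — Component impedances:
  R: Z = R = 2940 Ω
  C: Z = 1/(jωC) = -j/(ω·C) = 0 - j1661 Ω
Step 3 — Series combination: Z_total = R + C = 2940 - j1661 Ω = 3377∠-29.5° Ω.

Z = 2940 - j1661 Ω = 3377∠-29.5° Ω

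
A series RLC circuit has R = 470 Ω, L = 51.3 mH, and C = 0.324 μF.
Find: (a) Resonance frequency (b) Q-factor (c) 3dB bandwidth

Step 1 — Resonance condition Im(Z)=0 gives ω₀ = 1/√(LC).
Step 2 — ω₀ = 1/√(0.0513·3.24e-07) = 7757 rad/s.
Step 3 — f₀ = ω₀/(2π) = 1234 Hz.
Step 4 — Series Q: Q = ω₀L/R = 7757·0.0513/470 = 0.8466.
Step 5 — 3dB bandwidth: Δω = ω₀/Q = 9162 rad/s; BW = Δω/(2π) = 1458 Hz.

(a) f₀ = 1234 Hz  (b) Q = 0.8466  (c) BW = 1458 Hz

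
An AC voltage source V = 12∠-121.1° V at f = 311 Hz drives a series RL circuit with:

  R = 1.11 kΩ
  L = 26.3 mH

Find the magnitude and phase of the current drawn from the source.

Step 1 — Angular frequency: ω = 2π·f = 2π·311 = 1954 rad/s.
Step 2 — Component impedances:
  R: Z = R = 1110 Ω
  L: Z = jωL = j·1954·0.0263 = 0 + j51.39 Ω
Step 3 — Series combination: Z_total = R + L = 1110 + j51.39 Ω = 1111∠2.7° Ω.
Step 4 — Source phasor: V = 12∠-121.1° V = -6.198 - j10.28 V.
Step 5 — Ohm's law: I = V / Z_total = (-6.198 - j10.28) / (1110 + j51.39) = -0.006 - j0.008979 A.
Step 6 — Convert to polar: |I| = 0.0108 A, ∠I = -123.8°.

I = 0.0108∠-123.8° A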